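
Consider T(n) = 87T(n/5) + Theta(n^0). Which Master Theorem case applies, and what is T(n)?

Master Theorem for T(n) = 87T(n/5) + O(n^0):

a = 87, b = 5, c = 0
log_b(a) = log_5(87) = 2.7748

Case 1: c = 0 < log_5(87) = 2.7748
T(n) = O(n^(log_5 87))

For T(n) = 87T(n/5) + O(n^0): log_5(87) = 2.7748. This is Case 1 of the Master Theorem (c < log_b(a), work dominated by leaves), giving O(n^(log_5 87)).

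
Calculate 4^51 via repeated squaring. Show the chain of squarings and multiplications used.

Computing 4^51 by squaring (build up from 4^1; each line after the first costs one multiplication):

4^1 = 4
4^2 = (4^1)^2 = 4^2 = 16
4^3 = 4 * 4^2 = 4 * 16 = 64
4^6 = (4^3)^2 = 64^2 = 4096
4^12 = (4^6)^2 = 4096^2 = 16777216
4^24 = (4^12)^2 = 16777216^2 = 281474976710656
4^25 = 4 * 4^24 = 4 * 281474976710656 = 1125899906842624
4^50 = (4^25)^2 = 1125899906842624^2 = 1267650600228229401496703205376
4^51 = 4 * 4^50 = 4 * 1267650600228229401496703205376 = 5070602400912917605986812821504

Result: 5070602400912917605986812821504
Multiplications needed: 8 (8 lines after 4^1)

4^51 = 5070602400912917605986812821504. Using exponentiation by squaring, this requires 8 multiplications. The key idea: if the exponent is even, square the half-power; if odd, multiply by the base once.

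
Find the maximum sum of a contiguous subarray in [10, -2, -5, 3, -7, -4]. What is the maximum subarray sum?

Using Kadane's algorithm on [10, -2, -5, 3, -7, -4]:

Scanning through the array:
Position 1 (value -2): max_ending_here = 8, max_so_far = 10
Position 2 (value -5): max_ending_here = 3, max_so_far = 10
Position 3 (value 3): max_ending_here = 6, max_so_far = 10
Position 4 (value -7): max_ending_here = -1, max_so_far = 10
Position 5 (value -4): max_ending_here = -4, max_so_far = 10

Maximum subarray: [10]
Maximum sum: 10

The maximum subarray is [10] with sum 10. This subarray runs from index 0 to index 0.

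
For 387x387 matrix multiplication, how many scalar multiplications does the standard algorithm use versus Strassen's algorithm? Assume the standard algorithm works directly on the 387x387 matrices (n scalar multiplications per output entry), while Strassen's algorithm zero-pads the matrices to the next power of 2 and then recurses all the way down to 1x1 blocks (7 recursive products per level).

Matrix multiplication for 387x387 matrices:

Strassen's algorithm requires power-of-2 dimensions. Pad 387x387 to 512x512 (next power of 2).

Standard algorithm: 387^3 = 57960603 multiplications
Strassen's algorithm: 7^(log2(512)) = 7^9 = 40353607 multiplications
Savings: 57960603 - 40353607 = 17606996 multiplications

Standard: 57960603 multiplications (387^3). Strassen: 40353607 multiplications (7^9, after padding to 512x512). Strassen reduces 8 recursive multiplications to 7 at each level.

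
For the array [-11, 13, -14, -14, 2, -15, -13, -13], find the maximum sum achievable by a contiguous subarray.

Using Kadane's algorithm on [-11, 13, -14, -14, 2, -15, -13, -13]:

Scanning through the array:
Position 1 (value 13): max_ending_here = 13, max_so_far = 13
Position 2 (value -14): max_ending_here = -1, max_so_far = 13
Position 3 (value -14): max_ending_here = -14, max_so_far = 13
Position 4 (value 2): max_ending_here = 2, max_so_far = 13
Position 5 (value -15): max_ending_here = -13, max_so_far = 13
Position 6 (value -13): max_ending_here = -13, max_so_far = 13
Position 7 (value -13): max_ending_here = -13, max_so_far = 13

Maximum subarray: [13]
Maximum sum: 13

The maximum subarray is [13] with sum 13. This subarray runs from index 1 to index 1.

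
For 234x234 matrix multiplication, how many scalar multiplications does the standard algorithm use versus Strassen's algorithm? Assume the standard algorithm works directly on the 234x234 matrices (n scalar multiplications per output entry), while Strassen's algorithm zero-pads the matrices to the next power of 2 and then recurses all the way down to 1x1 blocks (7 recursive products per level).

Matrix multiplication for 234x234 matrices:

Strassen's algorithm requires power-of-2 dimensions. Pad 234x234 to 256x256 (next power of 2).

Standard algorithm: 234^3 = 12812904 multiplications
Strassen's algorithm: 7^(log2(256)) = 7^8 = 5764801 multiplications
Savings: 12812904 - 5764801 = 7048103 multiplications

Standard: 12812904 multiplications (234^3). Strassen: 5764801 multiplications (7^8, after padding to 256x256). Strassen reduces 8 recursive multiplications to 7 at each level.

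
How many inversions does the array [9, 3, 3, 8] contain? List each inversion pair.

Finding inversions in [9, 3, 3, 8]:

(0, 1): arr[0]=9 > arr[1]=3
(0, 2): arr[0]=9 > arr[2]=3
(0, 3): arr[0]=9 > arr[3]=8

Total inversions: 3

The array has 3 inversion(s): (0,1), (0,2), (0,3). Each pair (i,j) satisfies i < j and arr[i] > arr[j].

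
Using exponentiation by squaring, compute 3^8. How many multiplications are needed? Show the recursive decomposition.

Computing 3^8 by squaring (build up from 3^1; each line after the first costs one multiplication):

3^1 = 3
3^2 = (3^1)^2 = 3^2 = 9
3^4 = (3^2)^2 = 9^2 = 81
3^8 = (3^4)^2 = 81^2 = 6561

Result: 6561
Multiplications needed: 3 (3 lines after 3^1)

3^8 = 6561. Using exponentiation by squaring, this requires 3 multiplications. The key idea: if the exponent is even, square the half-power; if odd, multiply by the base once.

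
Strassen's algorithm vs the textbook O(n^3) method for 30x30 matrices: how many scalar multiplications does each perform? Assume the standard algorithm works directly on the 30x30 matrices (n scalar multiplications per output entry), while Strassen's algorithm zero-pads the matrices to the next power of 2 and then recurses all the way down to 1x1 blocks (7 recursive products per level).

Matrix multiplication for 30x30 matrices:

Strassen's algorithm requires power-of-2 dimensions. Pad 30x30 to 32x32 (next power of 2).

Standard algorithm: 30^3 = 27000 multiplications
Strassen's algorithm: 7^(log2(32)) = 7^5 = 16807 multiplications
Savings: 27000 - 16807 = 10193 multiplications

Standard: 27000 multiplications (30^3). Strassen: 16807 multiplications (7^5, after padding to 32x32). Strassen reduces 8 recursive multiplications to 7 at each level.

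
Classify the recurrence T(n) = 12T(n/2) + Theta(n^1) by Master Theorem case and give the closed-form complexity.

Master Theorem for T(n) = 12T(n/2) + O(n^1):

a = 12, b = 2, c = 1
log_b(a) = log_2(12) = 3.5850

Case 1: c = 1 < log_2(12) = 3.5850
T(n) = O(n^(log_2 12))

For T(n) = 12T(n/2) + O(n^1): log_2(12) = 3.5850. This is Case 1 of the Master Theorem (c < log_b(a), work dominated by leaves), giving O(n^(log_2 12)).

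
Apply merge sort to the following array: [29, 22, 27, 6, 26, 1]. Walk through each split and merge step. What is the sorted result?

Merge sort trace:

Split: [29, 22, 27, 6, 26, 1] -> [29, 22, 27] and [6, 26, 1]
  Split: [29, 22, 27] -> [29] and [22, 27]
    Split: [22, 27] -> [22] and [27]
    Merge: [22] + [27] -> [22, 27]
  Merge: [29] + [22, 27] -> [22, 27, 29]
  Split: [6, 26, 1] -> [6] and [26, 1]
    Split: [26, 1] -> [26] and [1]
    Merge: [26] + [1] -> [1, 26]
  Merge: [6] + [1, 26] -> [1, 6, 26]
Merge: [22, 27, 29] + [1, 6, 26] -> [1, 6, 22, 26, 27, 29]

Final sorted array: [1, 6, 22, 26, 27, 29]

The merge sort proceeds by recursively splitting the array and merging sorted halves.
After all merges, the sorted array is [1, 6, 22, 26, 27, 29].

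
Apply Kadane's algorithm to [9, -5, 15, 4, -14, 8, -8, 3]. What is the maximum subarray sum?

Using Kadane's algorithm on [9, -5, 15, 4, -14, 8, -8, 3]:

Scanning through the array:
Position 1 (value -5): max_ending_here = 4, max_so_far = 9
Position 2 (value 15): max_ending_here = 19, max_so_far = 19
Position 3 (value 4): max_ending_here = 23, max_so_far = 23
Position 4 (value -14): max_ending_here = 9, max_so_far = 23
Position 5 (value 8): max_ending_here = 17, max_so_far = 23
Position 6 (value -8): max_ending_here = 9, max_so_far = 23
Position 7 (value 3): max_ending_here = 12, max_so_far = 23

Maximum subarray: [9, -5, 15, 4]
Maximum sum: 23

The maximum subarray is [9, -5, 15, 4] with sum 23. This subarray runs from index 0 to index 3.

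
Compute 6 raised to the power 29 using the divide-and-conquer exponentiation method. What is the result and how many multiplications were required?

Computing 6^29 by squaring (build up from 6^1; each line after the first costs one multiplication):

6^1 = 6
6^2 = (6^1)^2 = 6^2 = 36
6^3 = 6 * 6^2 = 6 * 36 = 216
6^6 = (6^3)^2 = 216^2 = 46656
6^7 = 6 * 6^6 = 6 * 46656 = 279936
6^14 = (6^7)^2 = 279936^2 = 78364164096
6^28 = (6^14)^2 = 78364164096^2 = 6140942214464815497216
6^29 = 6 * 6^28 = 6 * 6140942214464815497216 = 36845653286788892983296

Result: 36845653286788892983296
Multiplications needed: 7 (7 lines after 6^1)

6^29 = 36845653286788892983296. Using exponentiation by squaring, this requires 7 multiplications. The key idea: if the exponent is even, square the half-power; if odd, multiply by the base once.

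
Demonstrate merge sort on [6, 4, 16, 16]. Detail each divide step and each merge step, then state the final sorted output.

Merge sort trace:

Split: [6, 4, 16, 16] -> [6, 4] and [16, 16]
  Split: [6, 4] -> [6] and [4]
  Merge: [6] + [4] -> [4, 6]
  Split: [16, 16] -> [16] and [16]
  Merge: [16] + [16] -> [16, 16]
Merge: [4, 6] + [16, 16] -> [4, 6, 16, 16]

Final sorted array: [4, 6, 16, 16]

The merge sort proceeds by recursively splitting the array and merging sorted halves.
After all merges, the sorted array is [4, 6, 16, 16].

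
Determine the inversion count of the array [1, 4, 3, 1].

Finding inversions in [1, 4, 3, 1]:

(1, 2): arr[1]=4 > arr[2]=3
(1, 3): arr[1]=4 > arr[3]=1
(2, 3): arr[2]=3 > arr[3]=1

Total inversions: 3

The array has 3 inversion(s): (1,2), (1,3), (2,3). Each pair (i,j) satisfies i < j and arr[i] > arr[j].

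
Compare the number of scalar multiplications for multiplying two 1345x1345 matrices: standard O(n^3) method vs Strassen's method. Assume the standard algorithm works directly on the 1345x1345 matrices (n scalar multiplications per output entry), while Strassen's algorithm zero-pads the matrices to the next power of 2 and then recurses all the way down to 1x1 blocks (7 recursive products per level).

Matrix multiplication for 1345x1345 matrices:

Strassen's algorithm requires power-of-2 dimensions. Pad 1345x1345 to 2048x2048 (next power of 2).

Standard algorithm: 1345^3 = 2433138625 multiplications
Strassen's algorithm: 7^(log2(2048)) = 7^11 = 1977326743 multiplications
Savings: 2433138625 - 1977326743 = 455811882 multiplications

Standard: 2433138625 multiplications (1345^3). Strassen: 1977326743 multiplications (7^11, after padding to 2048x2048). Strassen reduces 8 recursive multiplications to 7 at each level.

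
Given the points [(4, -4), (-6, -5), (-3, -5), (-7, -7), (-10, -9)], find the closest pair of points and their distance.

Computing all pairwise distances among 5 points:

d((4, -4), (-6, -5)) = 10.0499
d((4, -4), (-3, -5)) = 7.0711
d((4, -4), (-7, -7)) = 11.4018
d((4, -4), (-10, -9)) = 14.8661
d((-6, -5), (-3, -5)) = 3.0
d((-6, -5), (-7, -7)) = 2.2361 <-- minimum
d((-6, -5), (-10, -9)) = 5.6569
d((-3, -5), (-7, -7)) = 4.4721
d((-3, -5), (-10, -9)) = 8.0623
d((-7, -7), (-10, -9)) = 3.6056

Closest pair: (-6, -5) and (-7, -7) with distance 2.2361

The closest pair is (-6, -5) and (-7, -7) with Euclidean distance 2.2361. For 5 points, brute-force pairwise comparison is shown above. For large n, the divide-and-conquer algorithm (sort by x, recurse on halves, check the dividing strip) achieves O(n log n).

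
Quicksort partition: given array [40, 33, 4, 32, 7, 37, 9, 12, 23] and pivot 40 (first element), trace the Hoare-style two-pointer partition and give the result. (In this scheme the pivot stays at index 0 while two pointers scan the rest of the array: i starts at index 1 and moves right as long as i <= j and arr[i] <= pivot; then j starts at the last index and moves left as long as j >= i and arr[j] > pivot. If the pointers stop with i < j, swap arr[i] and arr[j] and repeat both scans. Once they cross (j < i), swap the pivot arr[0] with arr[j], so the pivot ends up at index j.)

Hoare-style two-pointer partition with pivot = 40:

Initial array: [40, 33, 4, 32, 7, 37, 9, 12, 23]

Pointers start at i = 1, j = 8.
i ends at 9, j ends at 8: the pointers have crossed (j < i), so scanning stops.

Swap pivot arr[0] with arr[8] to place pivot at position 8: [23, 33, 4, 32, 7, 37, 9, 12, 40]
Pivot position: 8

After partitioning with pivot 40, the array becomes [23, 33, 4, 32, 7, 37, 9, 12, 40]. The pivot is placed at index 8. All elements to the left of the pivot are <= 40, and all elements to the right are > 40.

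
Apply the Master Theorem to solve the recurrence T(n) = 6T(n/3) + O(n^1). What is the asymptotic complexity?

Master Theorem for T(n) = 6T(n/3) + O(n^1):

a = 6, b = 3, c = 1
log_b(a) = log_3(6) = 1.6309

Case 1: c = 1 < log_3(6) = 1.6309
T(n) = O(n^(log_3 6))

For T(n) = 6T(n/3) + O(n^1): log_3(6) = 1.6309. This is Case 1 of the Master Theorem (c < log_b(a), work dominated by leaves), giving O(n^(log_3 6)).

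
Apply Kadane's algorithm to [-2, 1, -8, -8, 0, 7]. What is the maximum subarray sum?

Using Kadane's algorithm on [-2, 1, -8, -8, 0, 7]:

Scanning through the array:
Position 1 (value 1): max_ending_here = 1, max_so_far = 1
Position 2 (value -8): max_ending_here = -7, max_so_far = 1
Position 3 (value -8): max_ending_here = -8, max_so_far = 1
Position 4 (value 0): max_ending_here = 0, max_so_far = 1
Position 5 (value 7): max_ending_here = 7, max_so_far = 7

Maximum subarray: [0, 7]
Maximum sum: 7

The maximum subarray is [0, 7] with sum 7. This subarray runs from index 4 to index 5.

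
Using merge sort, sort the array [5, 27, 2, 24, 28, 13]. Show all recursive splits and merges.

Merge sort trace:

Split: [5, 27, 2, 24, 28, 13] -> [5, 27, 2] and [24, 28, 13]
  Split: [5, 27, 2] -> [5] and [27, 2]
    Split: [27, 2] -> [27] and [2]
    Merge: [27] + [2] -> [2, 27]
  Merge: [5] + [2, 27] -> [2, 5, 27]
  Split: [24, 28, 13] -> [24] and [28, 13]
    Split: [28, 13] -> [28] and [13]
    Merge: [28] + [13] -> [13, 28]
  Merge: [24] + [13, 28] -> [13, 24, 28]
Merge: [2, 5, 27] + [13, 24, 28] -> [2, 5, 13, 24, 27, 28]

Final sorted array: [2, 5, 13, 24, 27, 28]

The merge sort proceeds by recursively splitting the array and merging sorted halves.
After all merges, the sorted array is [2, 5, 13, 24, 27, 28].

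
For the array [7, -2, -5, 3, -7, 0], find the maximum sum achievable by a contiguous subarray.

Using Kadane's algorithm on [7, -2, -5, 3, -7, 0]:

Scanning through the array:
Position 1 (value -2): max_ending_here = 5, max_so_far = 7
Position 2 (value -5): max_ending_here = 0, max_so_far = 7
Position 3 (value 3): max_ending_here = 3, max_so_far = 7
Position 4 (value -7): max_ending_here = -4, max_so_far = 7
Position 5 (value 0): max_ending_here = 0, max_so_far = 7

Maximum subarray: [7]
Maximum sum: 7

The maximum subarray is [7] with sum 7. This subarray runs from index 0 to index 0.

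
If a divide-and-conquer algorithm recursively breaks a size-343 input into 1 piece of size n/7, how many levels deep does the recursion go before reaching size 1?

For divide and conquer with division factor 7:

Problem sizes at each level:
Level 0: 343
Level 1: 49
Level 2: 7
Level 3: 1

The root is level 0 and the size-1 base case is level 3 (the tree spans levels 0 through 3, i.e. 4 levels counting the root), so the depth is the number of divisions: log_7(343) = 3

The recursion tree depth is log_7(343) = 3. At each level, the problem size is divided by 7, so it takes 3 divisions to reduce to a base case of size 1. The algorithm makes 1 recursive call at each level.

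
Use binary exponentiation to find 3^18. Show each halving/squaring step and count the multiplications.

Computing 3^18 by squaring (build up from 3^1; each line after the first costs one multiplication):

3^1 = 3
3^2 = (3^1)^2 = 3^2 = 9
3^4 = (3^2)^2 = 9^2 = 81
3^8 = (3^4)^2 = 81^2 = 6561
3^9 = 3 * 3^8 = 3 * 6561 = 19683
3^18 = (3^9)^2 = 19683^2 = 387420489

Result: 387420489
Multiplications needed: 5 (5 lines after 3^1)

3^18 = 387420489. Using exponentiation by squaring, this requires 5 multiplications. The key idea: if the exponent is even, square the half-power; if odd, multiply by the base once.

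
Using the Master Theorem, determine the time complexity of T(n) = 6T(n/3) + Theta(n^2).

Master Theorem for T(n) = 6T(n/3) + O(n^2):

a = 6, b = 3, c = 2
log_b(a) = log_3(6) = 1.6309

Case 3: c = 2 > log_3(6) = 1.6309
T(n) = O(n^2) = O(n^2)

For T(n) = 6T(n/3) + O(n^2): log_3(6) = 1.6309. This is Case 3 of the Master Theorem (c > log_b(a), work dominated by root), giving O(n^2).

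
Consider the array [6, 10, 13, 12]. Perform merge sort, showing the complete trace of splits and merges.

Merge sort trace:

Split: [6, 10, 13, 12] -> [6, 10] and [13, 12]
  Split: [6, 10] -> [6] and [10]
  Merge: [6] + [10] -> [6, 10]
  Split: [13, 12] -> [13] and [12]
  Merge: [13] + [12] -> [12, 13]
Merge: [6, 10] + [12, 13] -> [6, 10, 12, 13]

Final sorted array: [6, 10, 12, 13]

The merge sort proceeds by recursively splitting the array and merging sorted halves.
After all merges, the sorted array is [6, 10, 12, 13].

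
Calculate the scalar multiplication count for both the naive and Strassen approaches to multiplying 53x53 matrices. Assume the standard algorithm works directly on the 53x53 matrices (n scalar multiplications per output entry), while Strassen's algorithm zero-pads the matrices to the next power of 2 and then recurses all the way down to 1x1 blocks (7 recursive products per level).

Matrix multiplication for 53x53 matrices:

Strassen's algorithm requires power-of-2 dimensions. Pad 53x53 to 64x64 (next power of 2).

Standard algorithm: 53^3 = 148877 multiplications
Strassen's algorithm: 7^(log2(64)) = 7^6 = 117649 multiplications
Savings: 148877 - 117649 = 31228 multiplications

Standard: 148877 multiplications (53^3). Strassen: 117649 multiplications (7^6, after padding to 64x64). Strassen reduces 8 recursive multiplications to 7 at each level.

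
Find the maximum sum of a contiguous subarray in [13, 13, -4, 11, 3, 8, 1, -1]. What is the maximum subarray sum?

Using Kadane's algorithm on [13, 13, -4, 11, 3, 8, 1, -1]:

Scanning through the array:
Position 1 (value 13): max_ending_here = 26, max_so_far = 26
Position 2 (value -4): max_ending_here = 22, max_so_far = 26
Position 3 (value 11): max_ending_here = 33, max_so_far = 33
Position 4 (value 3): max_ending_here = 36, max_so_far = 36
Position 5 (value 8): max_ending_here = 44, max_so_far = 44
Position 6 (value 1): max_ending_here = 45, max_so_far = 45
Position 7 (value -1): max_ending_here = 44, max_so_far = 45

Maximum subarray: [13, 13, -4, 11, 3, 8, 1]
Maximum sum: 45

The maximum subarray is [13, 13, -4, 11, 3, 8, 1] with sum 45. This subarray runs from index 0 to index 6.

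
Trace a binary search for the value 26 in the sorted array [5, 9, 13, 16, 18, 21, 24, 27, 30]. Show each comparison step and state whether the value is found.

Binary search for 26 in [5, 9, 13, 16, 18, 21, 24, 27, 30]:

lo=0, hi=8, mid=4, arr[mid]=18 -> 18 < 26, search right half
lo=5, hi=8, mid=6, arr[mid]=24 -> 24 < 26, search right half
lo=7, hi=8, mid=7, arr[mid]=27 -> 27 > 26, search left half
lo=7 > hi=6, target 26 not found

Binary search determines that 26 is not in the array after 3 comparisons. The search space was exhausted without finding the target.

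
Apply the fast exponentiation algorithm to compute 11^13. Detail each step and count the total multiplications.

Computing 11^13 by squaring (build up from 11^1; each line after the first costs one multiplication):

11^1 = 11
11^2 = (11^1)^2 = 11^2 = 121
11^3 = 11 * 11^2 = 11 * 121 = 1331
11^6 = (11^3)^2 = 1331^2 = 1771561
11^12 = (11^6)^2 = 1771561^2 = 3138428376721
11^13 = 11 * 11^12 = 11 * 3138428376721 = 34522712143931

Result: 34522712143931
Multiplications needed: 5 (5 lines after 11^1)

11^13 = 34522712143931. Using exponentiation by squaring, this requires 5 multiplications. The key idea: if the exponent is even, square the half-power; if odd, multiply by the base once.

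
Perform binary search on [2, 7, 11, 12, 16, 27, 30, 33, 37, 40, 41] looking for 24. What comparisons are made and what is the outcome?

Binary search for 24 in [2, 7, 11, 12, 16, 27, 30, 33, 37, 40, 41]:

lo=0, hi=10, mid=5, arr[mid]=27 -> 27 > 24, search left half
lo=0, hi=4, mid=2, arr[mid]=11 -> 11 < 24, search right half
lo=3, hi=4, mid=3, arr[mid]=12 -> 12 < 24, search right half
lo=4, hi=4, mid=4, arr[mid]=16 -> 16 < 24, search right half
lo=5 > hi=4, target 24 not found

Binary search determines that 24 is not in the array after 4 comparisons. The search space was exhausted without finding the target.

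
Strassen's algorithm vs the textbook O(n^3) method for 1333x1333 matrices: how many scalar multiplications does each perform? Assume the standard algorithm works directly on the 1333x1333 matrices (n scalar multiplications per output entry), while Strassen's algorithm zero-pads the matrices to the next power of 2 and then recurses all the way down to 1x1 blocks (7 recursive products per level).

Matrix multiplication for 1333x1333 matrices:

Strassen's algorithm requires power-of-2 dimensions. Pad 1333x1333 to 2048x2048 (next power of 2).

Standard algorithm: 1333^3 = 2368593037 multiplications
Strassen's algorithm: 7^(log2(2048)) = 7^11 = 1977326743 multiplications
Savings: 2368593037 - 1977326743 = 391266294 multiplications

Standard: 2368593037 multiplications (1333^3). Strassen: 1977326743 multiplications (7^11, after padding to 2048x2048). Strassen reduces 8 recursive multiplications to 7 at each level.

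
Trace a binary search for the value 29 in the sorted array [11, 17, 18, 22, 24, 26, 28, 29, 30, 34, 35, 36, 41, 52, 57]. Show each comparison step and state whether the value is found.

Binary search for 29 in [11, 17, 18, 22, 24, 26, 28, 29, 30, 34, 35, 36, 41, 52, 57]:

lo=0, hi=14, mid=7, arr[mid]=29 -> Found target at index 7!

Binary search finds 29 at index 7 after 1 comparisons. The search repeatedly halves the search space by comparing with the middle element.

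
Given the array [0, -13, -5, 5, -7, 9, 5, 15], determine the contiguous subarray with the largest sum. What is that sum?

Using Kadane's algorithm on [0, -13, -5, 5, -7, 9, 5, 15]:

Scanning through the array:
Position 1 (value -13): max_ending_here = -13, max_so_far = 0
Position 2 (value -5): max_ending_here = -5, max_so_far = 0
Position 3 (value 5): max_ending_here = 5, max_so_far = 5
Position 4 (value -7): max_ending_here = -2, max_so_far = 5
Position 5 (value 9): max_ending_here = 9, max_so_far = 9
Position 6 (value 5): max_ending_here = 14, max_so_far = 14
Position 7 (value 15): max_ending_here = 29, max_so_far = 29

Maximum subarray: [9, 5, 15]
Maximum sum: 29

The maximum subarray is [9, 5, 15] with sum 29. This subarray runs from index 5 to index 7.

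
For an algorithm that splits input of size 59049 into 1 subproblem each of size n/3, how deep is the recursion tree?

For divide and conquer with division factor 3:

Problem sizes at each level:
Level 0: 59049
Level 1: 19683
Level 2: 6561
Level 3: 2187
Level 4: 729
Level 5: 243
Level 6: 81
Level 7: 27
Level 8: 9
Level 9: 3
Level 10: 1

The root is level 0 and the size-1 base case is level 10 (the tree spans levels 0 through 10, i.e. 11 levels counting the root), so the depth is the number of divisions: log_3(59049) = 10

The recursion tree depth is log_3(59049) = 10. At each level, the problem size is divided by 3, so it takes 10 divisions to reduce to a base case of size 1. The algorithm makes 1 recursive call at each level.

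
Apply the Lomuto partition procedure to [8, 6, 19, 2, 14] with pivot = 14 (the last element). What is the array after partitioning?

Lomuto partition with pivot = 14:

Initial array: [8, 6, 19, 2, 14]

arr[0]=8 <= 14: swap with position 0, array becomes [8, 6, 19, 2, 14]
arr[1]=6 <= 14: swap with position 1, array becomes [8, 6, 19, 2, 14]
arr[2]=19 > 14: no swap
arr[3]=2 <= 14: swap with position 2, array becomes [8, 6, 2, 19, 14]

Place pivot at position 3: [8, 6, 2, 14, 19]
Pivot position: 3

After partitioning with pivot 14, the array becomes [8, 6, 2, 14, 19]. The pivot is placed at index 3. All elements to the left of the pivot are <= 14, and all elements to the right are > 14.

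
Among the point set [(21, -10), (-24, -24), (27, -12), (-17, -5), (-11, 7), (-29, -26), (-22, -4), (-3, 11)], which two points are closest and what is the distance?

Computing all pairwise distances among 8 points:

d((21, -10), (-24, -24)) = 47.1275
d((21, -10), (27, -12)) = 6.3246
d((21, -10), (-17, -5)) = 38.3275
d((21, -10), (-11, 7)) = 36.2353
d((21, -10), (-29, -26)) = 52.4976
d((21, -10), (-22, -4)) = 43.4166
d((21, -10), (-3, 11)) = 31.8904
d((-24, -24), (27, -12)) = 52.3927
d((-24, -24), (-17, -5)) = 20.2485
d((-24, -24), (-11, 7)) = 33.6155
d((-24, -24), (-29, -26)) = 5.3852
d((-24, -24), (-22, -4)) = 20.0998
d((-24, -24), (-3, 11)) = 40.8167
d((27, -12), (-17, -5)) = 44.5533
d((27, -12), (-11, 7)) = 42.4853
d((27, -12), (-29, -26)) = 57.7235
d((27, -12), (-22, -4)) = 49.6488
d((27, -12), (-3, 11)) = 37.8021
d((-17, -5), (-11, 7)) = 13.4164
d((-17, -5), (-29, -26)) = 24.1868
d((-17, -5), (-22, -4)) = 5.099 <-- minimum
d((-17, -5), (-3, 11)) = 21.2603
d((-11, 7), (-29, -26)) = 37.5899
d((-11, 7), (-22, -4)) = 15.5563
d((-11, 7), (-3, 11)) = 8.9443
d((-29, -26), (-22, -4)) = 23.0868
d((-29, -26), (-3, 11)) = 45.2217
d((-22, -4), (-3, 11)) = 24.2074

Closest pair: (-17, -5) and (-22, -4) with distance 5.099

The closest pair is (-17, -5) and (-22, -4) with Euclidean distance 5.099. For 8 points, brute-force pairwise comparison is shown above. For large n, the divide-and-conquer algorithm (sort by x, recurse on halves, check the dividing strip) achieves O(n log n).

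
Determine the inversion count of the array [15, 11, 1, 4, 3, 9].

Finding inversions in [15, 11, 1, 4, 3, 9]:

(0, 1): arr[0]=15 > arr[1]=11
(0, 2): arr[0]=15 > arr[2]=1
(0, 3): arr[0]=15 > arr[3]=4
(0, 4): arr[0]=15 > arr[4]=3
(0, 5): arr[0]=15 > arr[5]=9
(1, 2): arr[1]=11 > arr[2]=1
(1, 3): arr[1]=11 > arr[3]=4
(1, 4): arr[1]=11 > arr[4]=3
(1, 5): arr[1]=11 > arr[5]=9
(3, 4): arr[3]=4 > arr[4]=3

Total inversions: 10

The array has 10 inversion(s): (0,1), (0,2), (0,3), (0,4), (0,5), (1,2), (1,3), (1,4), (1,5), (3,4). Each pair (i,j) satisfies i < j and arr[i] > arr[j].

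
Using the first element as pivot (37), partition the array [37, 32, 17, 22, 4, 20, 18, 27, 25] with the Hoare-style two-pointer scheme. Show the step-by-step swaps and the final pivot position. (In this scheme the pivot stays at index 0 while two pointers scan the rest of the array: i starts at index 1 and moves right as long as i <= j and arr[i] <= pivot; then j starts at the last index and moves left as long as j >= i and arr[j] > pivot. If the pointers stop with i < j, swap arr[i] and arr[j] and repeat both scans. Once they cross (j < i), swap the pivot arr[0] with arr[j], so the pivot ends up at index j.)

Hoare-style two-pointer partition with pivot = 37:

Initial array: [37, 32, 17, 22, 4, 20, 18, 27, 25]

Pointers start at i = 1, j = 8.
i ends at 9, j ends at 8: the pointers have crossed (j < i), so scanning stops.

Swap pivot arr[0] with arr[8] to place pivot at position 8: [25, 32, 17, 22, 4, 20, 18, 27, 37]
Pivot position: 8

After partitioning with pivot 37, the array becomes [25, 32, 17, 22, 4, 20, 18, 27, 37]. The pivot is placed at index 8. All elements to the left of the pivot are <= 37, and all elements to the right are > 37.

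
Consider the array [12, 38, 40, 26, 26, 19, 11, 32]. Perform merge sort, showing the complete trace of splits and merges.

Merge sort trace:

Split: [12, 38, 40, 26, 26, 19, 11, 32] -> [12, 38, 40, 26] and [26, 19, 11, 32]
  Split: [12, 38, 40, 26] -> [12, 38] and [40, 26]
    Split: [12, 38] -> [12] and [38]
    Merge: [12] + [38] -> [12, 38]
    Split: [40, 26] -> [40] and [26]
    Merge: [40] + [26] -> [26, 40]
  Merge: [12, 38] + [26, 40] -> [12, 26, 38, 40]
  Split: [26, 19, 11, 32] -> [26, 19] and [11, 32]
    Split: [26, 19] -> [26] and [19]
    Merge: [26] + [19] -> [19, 26]
    Split: [11, 32] -> [11] and [32]
    Merge: [11] + [32] -> [11, 32]
  Merge: [19, 26] + [11, 32] -> [11, 19, 26, 32]
Merge: [12, 26, 38, 40] + [11, 19, 26, 32] -> [11, 12, 19, 26, 26, 32, 38, 40]

Final sorted array: [11, 12, 19, 26, 26, 32, 38, 40]

The merge sort proceeds by recursively splitting the array and merging sorted halves.
After all merges, the sorted array is [11, 12, 19, 26, 26, 32, 38, 40].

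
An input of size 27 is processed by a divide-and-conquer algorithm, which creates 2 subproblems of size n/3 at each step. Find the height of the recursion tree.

For divide and conquer with division factor 3:

Problem sizes at each level:
Level 0: 27
Level 1: 9
Level 2: 3
Level 3: 1

The root is level 0 and the size-1 base case is level 3 (the tree spans levels 0 through 3, i.e. 4 levels counting the root), so the depth is the number of divisions: log_3(27) = 3

The recursion tree depth is log_3(27) = 3. At each level, the problem size is divided by 3, so it takes 3 divisions to reduce to a base case of size 1. The algorithm makes 2 recursive calls at each level.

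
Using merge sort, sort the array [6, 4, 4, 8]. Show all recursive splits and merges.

Merge sort trace:

Split: [6, 4, 4, 8] -> [6, 4] and [4, 8]
  Split: [6, 4] -> [6] and [4]
  Merge: [6] + [4] -> [4, 6]
  Split: [4, 8] -> [4] and [8]
  Merge: [4] + [8] -> [4, 8]
Merge: [4, 6] + [4, 8] -> [4, 4, 6, 8]

Final sorted array: [4, 4, 6, 8]

The merge sort proceeds by recursively splitting the array and merging sorted halves.
After all merges, the sorted array is [4, 4, 6, 8].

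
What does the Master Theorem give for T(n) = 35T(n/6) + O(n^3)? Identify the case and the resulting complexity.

Master Theorem for T(n) = 35T(n/6) + O(n^3):

a = 35, b = 6, c = 3
log_b(a) = log_6(35) = 1.9843

Case 3: c = 3 > log_6(35) = 1.9843
T(n) = O(n^3) = O(n^3)

For T(n) = 35T(n/6) + O(n^3): log_6(35) = 1.9843. This is Case 3 of the Master Theorem (c > log_b(a), work dominated by root), giving O(n^3).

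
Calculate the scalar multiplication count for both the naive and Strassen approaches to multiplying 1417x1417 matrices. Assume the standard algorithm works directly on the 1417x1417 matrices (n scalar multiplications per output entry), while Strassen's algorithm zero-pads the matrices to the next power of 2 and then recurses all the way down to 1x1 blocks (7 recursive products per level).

Matrix multiplication for 1417x1417 matrices:

Strassen's algorithm requires power-of-2 dimensions. Pad 1417x1417 to 2048x2048 (next power of 2).

Standard algorithm: 1417^3 = 2845178713 multiplications
Strassen's algorithm: 7^(log2(2048)) = 7^11 = 1977326743 multiplications
Savings: 2845178713 - 1977326743 = 867851970 multiplications

Standard: 2845178713 multiplications (1417^3). Strassen: 1977326743 multiplications (7^11, after padding to 2048x2048). Strassen reduces 8 recursive multiplications to 7 at each level.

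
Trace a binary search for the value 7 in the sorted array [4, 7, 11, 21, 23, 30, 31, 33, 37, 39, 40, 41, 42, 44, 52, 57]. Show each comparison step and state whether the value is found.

Binary search for 7 in [4, 7, 11, 21, 23, 30, 31, 33, 37, 39, 40, 41, 42, 44, 52, 57]:

lo=0, hi=15, mid=7, arr[mid]=33 -> 33 > 7, search left half
lo=0, hi=6, mid=3, arr[mid]=21 -> 21 > 7, search left half
lo=0, hi=2, mid=1, arr[mid]=7 -> Found target at index 1!

Binary search finds 7 at index 1 after 3 comparisons. The search repeatedly halves the search space by comparing with the middle element.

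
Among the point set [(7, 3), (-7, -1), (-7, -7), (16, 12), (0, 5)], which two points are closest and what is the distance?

Computing all pairwise distances among 5 points:

d((7, 3), (-7, -1)) = 14.5602
d((7, 3), (-7, -7)) = 17.2047
d((7, 3), (16, 12)) = 12.7279
d((7, 3), (0, 5)) = 7.2801
d((-7, -1), (-7, -7)) = 6.0 <-- minimum
d((-7, -1), (16, 12)) = 26.4197
d((-7, -1), (0, 5)) = 9.2195
d((-7, -7), (16, 12)) = 29.8329
d((-7, -7), (0, 5)) = 13.8924
d((16, 12), (0, 5)) = 17.4642

Closest pair: (-7, -1) and (-7, -7) with distance 6.0

The closest pair is (-7, -1) and (-7, -7) with Euclidean distance 6.0. For 5 points, brute-force pairwise comparison is shown above. For large n, the divide-and-conquer algorithm (sort by x, recurse on halves, check the dividing strip) achieves O(n log n).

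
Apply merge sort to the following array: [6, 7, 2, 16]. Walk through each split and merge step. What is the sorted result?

Merge sort trace:

Split: [6, 7, 2, 16] -> [6, 7] and [2, 16]
  Split: [6, 7] -> [6] and [7]
  Merge: [6] + [7] -> [6, 7]
  Split: [2, 16] -> [2] and [16]
  Merge: [2] + [16] -> [2, 16]
Merge: [6, 7] + [2, 16] -> [2, 6, 7, 16]

Final sorted array: [2, 6, 7, 16]

The merge sort proceeds by recursively splitting the array and merging sorted halves.
After all merges, the sorted array is [2, 6, 7, 16].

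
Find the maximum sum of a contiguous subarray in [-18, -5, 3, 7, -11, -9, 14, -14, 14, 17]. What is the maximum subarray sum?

Using Kadane's algorithm on [-18, -5, 3, 7, -11, -9, 14, -14, 14, 17]:

Scanning through the array:
Position 1 (value -5): max_ending_here = -5, max_so_far = -5
Position 2 (value 3): max_ending_here = 3, max_so_far = 3
Position 3 (value 7): max_ending_here = 10, max_so_far = 10
Position 4 (value -11): max_ending_here = -1, max_so_far = 10
Position 5 (value -9): max_ending_here = -9, max_so_far = 10
Position 6 (value 14): max_ending_here = 14, max_so_far = 14
Position 7 (value -14): max_ending_here = 0, max_so_far = 14
Position 8 (value 14): max_ending_here = 14, max_so_far = 14
Position 9 (value 17): max_ending_here = 31, max_so_far = 31

Maximum subarray: [14, -14, 14, 17]
Maximum sum: 31

The maximum subarray is [14, -14, 14, 17] with sum 31. This subarray runs from index 6 to index 9.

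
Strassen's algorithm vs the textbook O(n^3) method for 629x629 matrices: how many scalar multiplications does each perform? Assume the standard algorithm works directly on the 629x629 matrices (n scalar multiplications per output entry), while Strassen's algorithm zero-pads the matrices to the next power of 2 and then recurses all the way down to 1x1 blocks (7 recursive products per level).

Matrix multiplication for 629x629 matrices:

Strassen's algorithm requires power-of-2 dimensions. Pad 629x629 to 1024x1024 (next power of 2).

Standard algorithm: 629^3 = 248858189 multiplications
Strassen's algorithm: 7^(log2(1024)) = 7^10 = 282475249 multiplications
Difference: 248858189 - 282475249 = -33617060 (Strassen uses MORE here due to padding overhead — for small or just-over-power-of-2 n, padding can outweigh the per-level savings)

Standard: 248858189 multiplications (629^3). Strassen: 282475249 multiplications (7^10, after padding to 1024x1024). Strassen reduces 8 recursive multiplications to 7 at each level.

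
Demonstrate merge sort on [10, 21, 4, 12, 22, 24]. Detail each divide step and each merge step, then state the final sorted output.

Merge sort trace:

Split: [10, 21, 4, 12, 22, 24] -> [10, 21, 4] and [12, 22, 24]
  Split: [10, 21, 4] -> [10] and [21, 4]
    Split: [21, 4] -> [21] and [4]
    Merge: [21] + [4] -> [4, 21]
  Merge: [10] + [4, 21] -> [4, 10, 21]
  Split: [12, 22, 24] -> [12] and [22, 24]
    Split: [22, 24] -> [22] and [24]
    Merge: [22] + [24] -> [22, 24]
  Merge: [12] + [22, 24] -> [12, 22, 24]
Merge: [4, 10, 21] + [12, 22, 24] -> [4, 10, 12, 21, 22, 24]

Final sorted array: [4, 10, 12, 21, 22, 24]

The merge sort proceeds by recursively splitting the array and merging sorted halves.
After all merges, the sorted array is [4, 10, 12, 21, 22, 24].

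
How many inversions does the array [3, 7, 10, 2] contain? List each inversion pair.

Finding inversions in [3, 7, 10, 2]:

(0, 3): arr[0]=3 > arr[3]=2
(1, 3): arr[1]=7 > arr[3]=2
(2, 3): arr[2]=10 > arr[3]=2

Total inversions: 3

The array has 3 inversion(s): (0,3), (1,3), (2,3). Each pair (i,j) satisfies i < j and arr[i] > arr[j].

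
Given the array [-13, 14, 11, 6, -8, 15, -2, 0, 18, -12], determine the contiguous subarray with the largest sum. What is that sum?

Using Kadane's algorithm on [-13, 14, 11, 6, -8, 15, -2, 0, 18, -12]:

Scanning through the array:
Position 1 (value 14): max_ending_here = 14, max_so_far = 14
Position 2 (value 11): max_ending_here = 25, max_so_far = 25
Position 3 (value 6): max_ending_here = 31, max_so_far = 31
Position 4 (value -8): max_ending_here = 23, max_so_far = 31
Position 5 (value 15): max_ending_here = 38, max_so_far = 38
Position 6 (value -2): max_ending_here = 36, max_so_far = 38
Position 7 (value 0): max_ending_here = 36, max_so_far = 38
Position 8 (value 18): max_ending_here = 54, max_so_far = 54
Position 9 (value -12): max_ending_here = 42, max_so_far = 54

Maximum subarray: [14, 11, 6, -8, 15, -2, 0, 18]
Maximum sum: 54

The maximum subarray is [14, 11, 6, -8, 15, -2, 0, 18] with sum 54. This subarray runs from index 1 to index 8.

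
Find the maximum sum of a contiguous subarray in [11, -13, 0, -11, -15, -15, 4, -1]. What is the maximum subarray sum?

Using Kadane's algorithm on [11, -13, 0, -11, -15, -15, 4, -1]:

Scanning through the array:
Position 1 (value -13): max_ending_here = -2, max_so_far = 11
Position 2 (value 0): max_ending_here = 0, max_so_far = 11
Position 3 (value -11): max_ending_here = -11, max_so_far = 11
Position 4 (value -15): max_ending_here = -15, max_so_far = 11
Position 5 (value -15): max_ending_here = -15, max_so_far = 11
Position 6 (value 4): max_ending_here = 4, max_so_far = 11
Position 7 (value -1): max_ending_here = 3, max_so_far = 11

Maximum subarray: [11]
Maximum sum: 11

The maximum subarray is [11] with sum 11. This subarray runs from index 0 to index 0.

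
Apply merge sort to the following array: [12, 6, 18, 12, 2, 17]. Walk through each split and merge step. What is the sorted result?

Merge sort trace:

Split: [12, 6, 18, 12, 2, 17] -> [12, 6, 18] and [12, 2, 17]
  Split: [12, 6, 18] -> [12] and [6, 18]
    Split: [6, 18] -> [6] and [18]
    Merge: [6] + [18] -> [6, 18]
  Merge: [12] + [6, 18] -> [6, 12, 18]
  Split: [12, 2, 17] -> [12] and [2, 17]
    Split: [2, 17] -> [2] and [17]
    Merge: [2] + [17] -> [2, 17]
  Merge: [12] + [2, 17] -> [2, 12, 17]
Merge: [6, 12, 18] + [2, 12, 17] -> [2, 6, 12, 12, 17, 18]

Final sorted array: [2, 6, 12, 12, 17, 18]

The merge sort proceeds by recursively splitting the array and merging sorted halves.
After all merges, the sorted array is [2, 6, 12, 12, 17, 18].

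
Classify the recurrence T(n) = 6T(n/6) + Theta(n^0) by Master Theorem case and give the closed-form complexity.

Master Theorem for T(n) = 6T(n/6) + O(n^0):

a = 6, b = 6, c = 0
log_b(a) = log_6(6) = 1.0000

Case 1: c = 0 < log_6(6) = 1.0000
T(n) = O(n^(log_6 6)) = O(n)

For T(n) = 6T(n/6) + O(n^0): log_6(6) = 1.0000. This is Case 1 of the Master Theorem (c < log_b(a), work dominated by leaves), giving O(n).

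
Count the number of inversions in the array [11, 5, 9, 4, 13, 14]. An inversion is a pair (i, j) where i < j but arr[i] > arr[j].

Finding inversions in [11, 5, 9, 4, 13, 14]:

(0, 1): arr[0]=11 > arr[1]=5
(0, 2): arr[0]=11 > arr[2]=9
(0, 3): arr[0]=11 > arr[3]=4
(1, 3): arr[1]=5 > arr[3]=4
(2, 3): arr[2]=9 > arr[3]=4

Total inversions: 5

The array has 5 inversion(s): (0,1), (0,2), (0,3), (1,3), (2,3). Each pair (i,j) satisfies i < j and arr[i] > arr[j].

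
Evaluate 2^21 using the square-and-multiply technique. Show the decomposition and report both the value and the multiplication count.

Computing 2^21 by squaring (build up from 2^1; each line after the first costs one multiplication):

2^1 = 2
2^2 = (2^1)^2 = 2^2 = 4
2^4 = (2^2)^2 = 4^2 = 16
2^5 = 2 * 2^4 = 2 * 16 = 32
2^10 = (2^5)^2 = 32^2 = 1024
2^20 = (2^10)^2 = 1024^2 = 1048576
2^21 = 2 * 2^20 = 2 * 1048576 = 2097152

Result: 2097152
Multiplications needed: 6 (6 lines after 2^1)

2^21 = 2097152. Using exponentiation by squaring, this requires 6 multiplications. The key idea: if the exponent is even, square the half-power; if odd, multiply by the base once.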